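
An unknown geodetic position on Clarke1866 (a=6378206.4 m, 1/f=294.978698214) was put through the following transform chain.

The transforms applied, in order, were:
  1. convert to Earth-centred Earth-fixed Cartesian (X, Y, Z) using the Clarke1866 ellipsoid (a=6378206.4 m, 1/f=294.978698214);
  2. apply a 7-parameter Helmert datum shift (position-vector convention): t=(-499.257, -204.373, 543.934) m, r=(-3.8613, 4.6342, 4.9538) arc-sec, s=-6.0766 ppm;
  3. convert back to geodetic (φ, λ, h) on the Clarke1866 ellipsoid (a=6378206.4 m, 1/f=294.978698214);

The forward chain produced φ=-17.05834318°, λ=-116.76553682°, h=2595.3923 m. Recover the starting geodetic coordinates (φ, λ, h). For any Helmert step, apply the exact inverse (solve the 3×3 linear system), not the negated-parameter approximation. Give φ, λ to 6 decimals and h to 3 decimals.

start: φ=-17.058343°, λ=-116.765537°, h=2595.392 m
→ ECEF (a=6378206.400, f=1/294.978698214): X=-2747917.3000, Y=-5448091.8593, Z=-1859655.6313
→ Helmert⁻¹: X=-2747523.7792, Y=-5447819.7782, Z=-1860374.5821
→ geod (Bowring, a=6378206.400): φ=-17.06566500°, λ=-116.76338800°, h=2404.6850 m

φ=-17.065665°, λ=-116.763388°, h=2404.685 m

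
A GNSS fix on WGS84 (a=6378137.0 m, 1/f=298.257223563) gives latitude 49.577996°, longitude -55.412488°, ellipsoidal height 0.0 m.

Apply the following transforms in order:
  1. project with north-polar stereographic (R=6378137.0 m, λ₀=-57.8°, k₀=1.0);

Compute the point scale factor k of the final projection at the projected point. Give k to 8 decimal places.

1.13553177

start: φ=49.577996°, λ=-55.412488°, h=0.000 m
→ into stereo (λ₀=-57.8°): φ=49.57799600°, λ−λ₀=2.38751200°
scale k = 1.13553177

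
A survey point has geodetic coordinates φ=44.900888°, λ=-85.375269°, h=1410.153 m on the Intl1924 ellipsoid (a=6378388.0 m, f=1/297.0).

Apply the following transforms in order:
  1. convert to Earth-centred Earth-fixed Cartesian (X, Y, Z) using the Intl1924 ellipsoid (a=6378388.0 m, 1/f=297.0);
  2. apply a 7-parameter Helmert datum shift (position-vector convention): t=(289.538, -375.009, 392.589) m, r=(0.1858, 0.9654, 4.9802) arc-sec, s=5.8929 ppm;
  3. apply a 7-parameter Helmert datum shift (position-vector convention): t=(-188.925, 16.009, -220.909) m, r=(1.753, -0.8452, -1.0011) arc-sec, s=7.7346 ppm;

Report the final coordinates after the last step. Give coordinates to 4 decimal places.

X=365169.7132 m, Y=-4512299.2206 m, Z=4480819.2205 m

start: φ=44.900888°, λ=-85.375269°, h=1410.153 m
→ ECEF (a=6378388.000, f=1/297.0): X=364974.4764, Y=-4511843.6513, Z=4480629.1016
→ Helmert 7p (PV): X=365396.0741, Y=-4512240.4720, Z=4481042.3220
→ Helmert 7p (PV): X=365169.7132, Y=-4512299.2206, Z=4480819.2205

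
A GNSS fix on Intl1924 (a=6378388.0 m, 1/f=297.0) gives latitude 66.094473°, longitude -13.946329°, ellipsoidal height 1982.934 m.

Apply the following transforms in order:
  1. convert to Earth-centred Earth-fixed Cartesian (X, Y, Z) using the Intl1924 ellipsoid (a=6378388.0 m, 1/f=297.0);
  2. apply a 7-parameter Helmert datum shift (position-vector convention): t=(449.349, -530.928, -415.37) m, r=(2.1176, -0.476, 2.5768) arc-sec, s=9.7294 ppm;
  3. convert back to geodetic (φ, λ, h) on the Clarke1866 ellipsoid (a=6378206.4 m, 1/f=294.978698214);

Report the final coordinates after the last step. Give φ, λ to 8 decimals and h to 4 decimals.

start: φ=66.094473°, λ=-13.946329°, h=1982.934 m
→ ECEF (a=6378388.000, f=1/297.0): X=2516377.4231, Y=-624900.2279, Z=5810169.4174
→ Helmert 7p (PV): X=2516845.6534, Y=-625465.4494, Z=5809809.9685
→ geod (Bowring, a=6378206.400): φ=66.08930181°, λ=-13.95595512°, h=2197.7249 m

φ=66.08930181°, λ=-13.95595512°, h=2197.7249 m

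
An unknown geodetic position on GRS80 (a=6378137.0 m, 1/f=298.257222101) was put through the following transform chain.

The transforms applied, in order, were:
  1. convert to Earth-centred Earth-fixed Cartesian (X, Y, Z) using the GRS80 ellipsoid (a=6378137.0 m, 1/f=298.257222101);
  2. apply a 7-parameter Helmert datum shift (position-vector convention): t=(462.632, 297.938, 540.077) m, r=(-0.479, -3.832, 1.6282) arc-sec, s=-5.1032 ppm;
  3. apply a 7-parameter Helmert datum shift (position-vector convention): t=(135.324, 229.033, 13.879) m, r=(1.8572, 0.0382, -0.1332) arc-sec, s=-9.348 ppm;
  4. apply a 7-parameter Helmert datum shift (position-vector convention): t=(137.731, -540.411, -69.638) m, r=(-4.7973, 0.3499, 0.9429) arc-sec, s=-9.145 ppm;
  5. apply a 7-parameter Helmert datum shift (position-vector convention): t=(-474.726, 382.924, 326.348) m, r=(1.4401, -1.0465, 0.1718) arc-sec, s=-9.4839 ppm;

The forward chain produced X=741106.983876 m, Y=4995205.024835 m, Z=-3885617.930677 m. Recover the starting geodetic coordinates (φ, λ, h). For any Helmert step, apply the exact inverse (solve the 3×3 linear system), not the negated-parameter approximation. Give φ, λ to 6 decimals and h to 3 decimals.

start: X=741106.9839, Y=4995205.0248, Z=-3885617.9307 m
→ Helmert⁻¹: X=741573.1873, Y=4994841.7226, Z=-3886019.7684
→ Helmert⁻¹: X=741471.6646, Y=4995514.8047, Z=-3885868.2244
→ Helmert⁻¹: X=741340.7646, Y=4995297.9577, Z=-3885963.2691
→ Helmert⁻¹: X=740849.1388, Y=4995028.6878, Z=-3886525.3436
→ geod (Bowring, a=6378137.000): φ=-37.77012600°, λ=81.56354800°, h=1989.7210 m

φ=-37.770126°, λ=81.563548°, h=1989.721 m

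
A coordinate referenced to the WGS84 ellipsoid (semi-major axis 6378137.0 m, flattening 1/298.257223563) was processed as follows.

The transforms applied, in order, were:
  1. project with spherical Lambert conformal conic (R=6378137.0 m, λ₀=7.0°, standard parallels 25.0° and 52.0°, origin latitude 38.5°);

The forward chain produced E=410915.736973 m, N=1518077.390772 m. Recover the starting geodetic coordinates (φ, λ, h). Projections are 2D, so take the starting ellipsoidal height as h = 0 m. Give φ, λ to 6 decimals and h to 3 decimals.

φ=52.271941°, λ=13.029298°, h=0.000 m

start: E=410915.7370, N=1518077.3908 m
→ lcc⁻¹: φ=52.27194100°, λ=13.02929800°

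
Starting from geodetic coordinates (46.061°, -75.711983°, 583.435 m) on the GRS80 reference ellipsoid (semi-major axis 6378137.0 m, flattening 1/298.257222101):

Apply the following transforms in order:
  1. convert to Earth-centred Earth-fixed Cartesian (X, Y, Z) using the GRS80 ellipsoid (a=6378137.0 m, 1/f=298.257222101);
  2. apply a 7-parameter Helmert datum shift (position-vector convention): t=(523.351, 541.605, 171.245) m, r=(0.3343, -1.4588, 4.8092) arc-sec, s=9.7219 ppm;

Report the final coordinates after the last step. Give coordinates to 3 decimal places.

X=1094858.616 m, Y=-4296176.687 m, Z=4570591.485 m

start: φ=46.061000°, λ=-75.711983°, h=583.435 m
→ ECEF (a=6378137.000, f=1/298.257222101): X=1094256.7695, Y=-4296694.6263, Z=4570375.0318
→ Helmert 7p (PV): X=1094858.6159, Y=-4296176.6872, Z=4570591.4849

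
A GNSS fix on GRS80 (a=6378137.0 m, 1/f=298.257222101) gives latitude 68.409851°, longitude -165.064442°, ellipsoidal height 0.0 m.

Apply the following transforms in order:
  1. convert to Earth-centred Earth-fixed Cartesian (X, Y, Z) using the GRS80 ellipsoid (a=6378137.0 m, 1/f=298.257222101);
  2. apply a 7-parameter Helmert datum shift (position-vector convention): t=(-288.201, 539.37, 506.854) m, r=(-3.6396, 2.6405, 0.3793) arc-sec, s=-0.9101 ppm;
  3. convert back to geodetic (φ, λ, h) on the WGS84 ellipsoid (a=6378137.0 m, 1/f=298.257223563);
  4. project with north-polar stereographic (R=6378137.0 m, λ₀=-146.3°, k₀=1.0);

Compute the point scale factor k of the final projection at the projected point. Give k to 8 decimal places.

1.03635039

start: φ=68.409851°, λ=-165.064442°, h=0.000 m
→ ECEF (a=6378137.000, f=1/298.257222101): X=-2274232.4300, Y=-606638.0336, Z=5908066.0927
→ Helmert 7p (PV): X=-2274441.8136, Y=-605998.0442, Z=5908607.3876
→ geod (Bowring, a=6378137.000): φ=68.41132429°, λ=-165.08080790°, h=517.1035 m
→ into stereo (λ₀=-146.3°): φ=68.41132429°, λ−λ₀=-18.78080790°
scale k = 1.03635039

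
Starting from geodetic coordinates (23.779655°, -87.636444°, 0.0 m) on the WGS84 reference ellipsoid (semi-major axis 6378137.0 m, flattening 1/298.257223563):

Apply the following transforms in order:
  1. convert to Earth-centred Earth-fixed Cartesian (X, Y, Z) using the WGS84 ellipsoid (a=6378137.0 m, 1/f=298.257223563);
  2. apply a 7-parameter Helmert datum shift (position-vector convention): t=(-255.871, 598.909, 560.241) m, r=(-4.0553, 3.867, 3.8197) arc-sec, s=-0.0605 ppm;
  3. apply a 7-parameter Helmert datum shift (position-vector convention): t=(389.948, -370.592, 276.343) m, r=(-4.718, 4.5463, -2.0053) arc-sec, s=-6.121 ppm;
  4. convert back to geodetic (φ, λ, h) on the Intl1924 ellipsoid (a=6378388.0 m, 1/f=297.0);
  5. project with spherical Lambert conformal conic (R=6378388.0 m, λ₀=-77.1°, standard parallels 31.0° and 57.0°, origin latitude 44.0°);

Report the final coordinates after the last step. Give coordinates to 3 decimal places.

E=-1107141.368 m, N=-2167015.702 m

start: φ=23.779655°, λ=-87.636444°, h=0.000 m
→ ECEF (a=6378137.000, f=1/298.257223563): X=240835.4066, Y=-5834862.4855, Z=2555969.6147
→ Helmert 7p (PV): X=240735.4922, Y=-5834208.5115, Z=2556639.9032
→ Helmert 7p (PV): X=241123.5978, Y=-5834487.2538, Z=2557028.7389
→ geod (Bowring, a=6378388.000): φ=23.79033500°, λ=-87.63346689°, h=-141.2159 m
→ lcc (R=6378388.0, λ₀=-77.1°): E=-1107141.3680, N=-2167015.7024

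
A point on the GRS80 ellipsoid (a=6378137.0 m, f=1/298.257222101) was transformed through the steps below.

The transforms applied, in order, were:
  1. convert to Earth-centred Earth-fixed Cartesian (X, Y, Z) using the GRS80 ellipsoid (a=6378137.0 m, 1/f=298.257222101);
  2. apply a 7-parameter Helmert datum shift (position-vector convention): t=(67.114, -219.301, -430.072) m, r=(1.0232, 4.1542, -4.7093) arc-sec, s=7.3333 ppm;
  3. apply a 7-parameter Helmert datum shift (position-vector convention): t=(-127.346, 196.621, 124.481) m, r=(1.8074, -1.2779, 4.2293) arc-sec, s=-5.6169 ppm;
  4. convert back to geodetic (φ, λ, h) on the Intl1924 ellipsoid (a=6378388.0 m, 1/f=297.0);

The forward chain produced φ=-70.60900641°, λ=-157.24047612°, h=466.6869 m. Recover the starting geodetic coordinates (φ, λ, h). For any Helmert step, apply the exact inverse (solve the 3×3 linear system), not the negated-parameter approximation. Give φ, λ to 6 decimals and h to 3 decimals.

start: φ=-70.609006°, λ=-157.240476°, h=466.687 m
→ ECEF (a=6378388.000, f=1/297.0): X=-1958824.8670, Y=-821786.3201, Z=-5994519.8428
→ Helmert⁻¹: X=-1958762.5168, Y=-821999.9236, Z=-5994658.6571
→ Helmert⁻¹: X=-1958675.7780, Y=-821849.0505, Z=-5994219.9991
→ geod (Bowring, a=6378137.000): φ=-70.60855700°, λ=-157.23736000°, h=315.9990 m

φ=-70.608557°, λ=-157.237360°, h=315.999 m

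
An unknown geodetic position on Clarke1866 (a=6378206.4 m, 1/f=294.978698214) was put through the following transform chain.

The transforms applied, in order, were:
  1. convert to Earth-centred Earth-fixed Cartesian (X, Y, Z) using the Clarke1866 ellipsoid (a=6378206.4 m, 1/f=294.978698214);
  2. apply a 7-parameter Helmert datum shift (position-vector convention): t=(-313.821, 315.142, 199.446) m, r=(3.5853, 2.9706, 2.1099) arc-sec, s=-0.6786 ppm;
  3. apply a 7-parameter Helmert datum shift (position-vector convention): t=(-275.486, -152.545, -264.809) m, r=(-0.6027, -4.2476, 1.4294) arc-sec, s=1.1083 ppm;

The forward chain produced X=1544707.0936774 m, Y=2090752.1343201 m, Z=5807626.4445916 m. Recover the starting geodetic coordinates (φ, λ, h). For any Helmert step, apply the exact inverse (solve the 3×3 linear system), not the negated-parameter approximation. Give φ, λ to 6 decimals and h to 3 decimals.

start: X=1544707.0937, Y=2090752.1343, Z=5807626.4446 m
→ Helmert⁻¹: X=1545114.9579, Y=2090874.6840, Z=5807859.1077
→ Helmert⁻¹: X=1545367.5720, Y=2090646.1017, Z=5807649.5193
→ geod (Bowring, a=6378206.400): φ=66.02899800°, λ=53.52886200°, h=2820.7360 m

φ=66.028998°, λ=53.528862°, h=2820.736 m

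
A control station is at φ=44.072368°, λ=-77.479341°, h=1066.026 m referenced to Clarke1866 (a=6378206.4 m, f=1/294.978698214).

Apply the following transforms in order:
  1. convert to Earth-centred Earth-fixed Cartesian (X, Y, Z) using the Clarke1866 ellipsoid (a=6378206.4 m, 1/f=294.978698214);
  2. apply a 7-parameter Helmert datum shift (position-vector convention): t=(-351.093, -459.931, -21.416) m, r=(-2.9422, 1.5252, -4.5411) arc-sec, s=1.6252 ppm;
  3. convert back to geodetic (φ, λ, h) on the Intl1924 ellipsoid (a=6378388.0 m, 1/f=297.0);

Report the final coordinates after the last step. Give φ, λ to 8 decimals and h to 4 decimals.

start: φ=44.072368°, λ=-77.479341°, h=1066.026 m
→ ECEF (a=6378206.400, f=1/294.978698214): X=995243.8337, Y=-4481607.0172, Z=4414411.3271
→ Helmert 7p (PV): X=994828.3334, Y=-4482033.1748, Z=4414453.6527
→ geod (Bowring, a=6378388.000): φ=44.06928368°, λ=-77.48555598°, h=1077.2978 m

φ=44.06928368°, λ=-77.48555598°, h=1077.2978 m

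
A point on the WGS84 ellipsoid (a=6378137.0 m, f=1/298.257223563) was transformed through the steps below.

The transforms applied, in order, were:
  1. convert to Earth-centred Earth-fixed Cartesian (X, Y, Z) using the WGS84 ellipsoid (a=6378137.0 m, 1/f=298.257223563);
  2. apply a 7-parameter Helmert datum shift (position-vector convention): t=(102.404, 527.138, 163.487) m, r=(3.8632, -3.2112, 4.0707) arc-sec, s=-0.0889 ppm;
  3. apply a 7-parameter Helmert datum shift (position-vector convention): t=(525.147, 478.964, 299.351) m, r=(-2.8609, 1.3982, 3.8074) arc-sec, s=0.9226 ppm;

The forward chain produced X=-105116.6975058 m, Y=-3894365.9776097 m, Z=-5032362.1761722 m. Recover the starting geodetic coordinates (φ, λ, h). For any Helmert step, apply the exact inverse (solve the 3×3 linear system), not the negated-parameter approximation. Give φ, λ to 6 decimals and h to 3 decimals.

φ=-52.435995°, λ=-91.557805°, h=347.256 m

start: X=-105116.6975, Y=-3894365.9776, Z=-5032362.1762 m
→ Helmert⁻¹: X=-105679.5247, Y=-3894769.5936, Z=-5032711.6210
→ Helmert⁻¹: X=-105937.1672, Y=-3895389.2482, Z=-5032800.9482
→ geod (Bowring, a=6378137.000): φ=-52.43599500°, λ=-91.55780500°, h=347.2560 m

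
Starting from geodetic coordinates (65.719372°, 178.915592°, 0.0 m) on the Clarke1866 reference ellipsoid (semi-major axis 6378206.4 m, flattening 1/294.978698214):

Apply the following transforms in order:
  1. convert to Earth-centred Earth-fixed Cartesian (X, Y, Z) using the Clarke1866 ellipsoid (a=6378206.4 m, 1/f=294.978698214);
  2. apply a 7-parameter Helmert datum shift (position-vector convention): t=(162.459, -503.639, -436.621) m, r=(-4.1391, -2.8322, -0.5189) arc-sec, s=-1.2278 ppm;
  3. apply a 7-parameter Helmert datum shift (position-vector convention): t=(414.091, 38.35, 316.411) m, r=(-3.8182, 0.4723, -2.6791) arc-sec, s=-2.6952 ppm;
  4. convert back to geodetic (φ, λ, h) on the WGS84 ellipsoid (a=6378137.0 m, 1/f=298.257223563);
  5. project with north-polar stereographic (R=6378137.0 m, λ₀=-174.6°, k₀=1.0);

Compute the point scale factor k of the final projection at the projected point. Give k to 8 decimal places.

start: φ=65.719372°, λ=178.915592°, h=0.000 m
→ ECEF (a=6378206.400, f=1/294.978698214): X=-2629693.4944, Y=49776.8114, Z=5790959.8505
→ Helmert 7p (PV): X=-2629607.1964, Y=49395.9334, Z=5790479.0125
→ Helmert 7p (PV): X=-2629172.1176, Y=49575.4934, Z=5790784.9239
→ geod (Bowring, a=6378137.000): φ=65.72141652°, λ=178.91976263°, h=-503.5399 m
→ into stereo (λ₀=-174.6°): φ=65.72141652°, λ−λ₀=-6.48023737°
scale k = 1.04626750

1.04626750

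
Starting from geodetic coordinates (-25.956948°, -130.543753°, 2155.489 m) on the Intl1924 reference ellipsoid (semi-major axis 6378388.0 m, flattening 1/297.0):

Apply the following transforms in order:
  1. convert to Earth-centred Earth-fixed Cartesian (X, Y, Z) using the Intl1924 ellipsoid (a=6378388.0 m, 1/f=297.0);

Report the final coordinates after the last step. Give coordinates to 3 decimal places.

start: φ=-25.956948°, λ=-130.543753°, h=2155.489 m
→ ECEF (a=6378388.000, f=1/297.0): X=-3731548.0700, Y=-4362331.5382, Z=-2775755.3886

X=-3731548.070 m, Y=-4362331.538 m, Z=-2775755.389 m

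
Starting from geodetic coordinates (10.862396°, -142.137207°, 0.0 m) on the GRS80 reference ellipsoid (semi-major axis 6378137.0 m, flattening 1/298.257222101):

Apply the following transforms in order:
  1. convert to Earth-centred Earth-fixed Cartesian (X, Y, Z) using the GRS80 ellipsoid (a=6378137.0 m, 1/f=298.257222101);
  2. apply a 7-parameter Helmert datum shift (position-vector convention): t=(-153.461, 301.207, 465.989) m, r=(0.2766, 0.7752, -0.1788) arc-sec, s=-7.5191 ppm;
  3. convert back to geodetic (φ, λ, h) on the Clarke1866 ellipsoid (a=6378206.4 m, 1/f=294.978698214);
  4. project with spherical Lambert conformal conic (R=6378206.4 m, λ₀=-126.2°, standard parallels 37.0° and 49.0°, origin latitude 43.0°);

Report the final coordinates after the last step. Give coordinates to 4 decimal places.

E=-1989301.7722 m, N=-3549021.1924 m

start: φ=10.862396°, λ=-142.137207°, h=0.000 m
→ ECEF (a=6378137.000, f=1/298.257222101): X=-4945795.7993, Y=-3845041.4656, Z=1194061.3776
→ Helmert 7p (PV): X=-4945910.9178, Y=-3844708.6613, Z=1194531.8198
→ geod (Bowring, a=6378206.400): φ=10.86755999°, λ=-142.14025632°, h=-83.6391 m
→ lcc (R=6378206.4, λ₀=-126.2°): E=-1989301.7722, N=-3549021.1924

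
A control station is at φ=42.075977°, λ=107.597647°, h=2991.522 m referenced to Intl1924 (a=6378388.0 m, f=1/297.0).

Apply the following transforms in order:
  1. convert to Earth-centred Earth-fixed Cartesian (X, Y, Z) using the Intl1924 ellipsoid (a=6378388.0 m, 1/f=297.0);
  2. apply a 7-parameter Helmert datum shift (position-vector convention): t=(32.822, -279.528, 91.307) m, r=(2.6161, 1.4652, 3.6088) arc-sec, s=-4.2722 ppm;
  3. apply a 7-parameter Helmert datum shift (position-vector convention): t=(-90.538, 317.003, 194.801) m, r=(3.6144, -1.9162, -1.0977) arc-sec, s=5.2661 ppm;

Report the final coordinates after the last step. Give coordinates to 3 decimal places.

start: φ=42.075977°, λ=107.597647°, h=2991.522 m
→ ECEF (a=6378388.000, f=1/297.0): X=-1434192.1284, Y=4521790.7281, Z=4253949.5204
→ Helmert 7p (PV): X=-1434202.0742, Y=4521412.8361, Z=4254090.1919
→ Helmert 7p (PV): X=-1434315.6233, Y=4521686.7366, Z=4254373.3012

X=-1434315.623 m, Y=4521686.737 m, Z=4254373.301 m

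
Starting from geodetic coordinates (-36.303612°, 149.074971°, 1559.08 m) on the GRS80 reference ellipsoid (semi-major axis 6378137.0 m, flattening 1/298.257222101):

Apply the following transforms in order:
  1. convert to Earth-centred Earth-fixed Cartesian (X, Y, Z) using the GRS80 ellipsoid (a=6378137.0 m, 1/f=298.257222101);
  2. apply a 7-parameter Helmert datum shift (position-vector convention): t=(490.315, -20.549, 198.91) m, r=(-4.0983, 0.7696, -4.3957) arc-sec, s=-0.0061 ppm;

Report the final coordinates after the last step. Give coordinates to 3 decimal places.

X=-4415099.142 m, Y=2645320.559 m, Z=-3756154.557 m

start: φ=-36.303612°, λ=149.074971°, h=1559.080 m
→ ECEF (a=6378137.000, f=1/298.257222101): X=-4415631.8426, Y=2645321.6579, Z=-3756317.4052
→ Helmert 7p (PV): X=-4415099.1416, Y=2645320.5594, Z=-3756154.5572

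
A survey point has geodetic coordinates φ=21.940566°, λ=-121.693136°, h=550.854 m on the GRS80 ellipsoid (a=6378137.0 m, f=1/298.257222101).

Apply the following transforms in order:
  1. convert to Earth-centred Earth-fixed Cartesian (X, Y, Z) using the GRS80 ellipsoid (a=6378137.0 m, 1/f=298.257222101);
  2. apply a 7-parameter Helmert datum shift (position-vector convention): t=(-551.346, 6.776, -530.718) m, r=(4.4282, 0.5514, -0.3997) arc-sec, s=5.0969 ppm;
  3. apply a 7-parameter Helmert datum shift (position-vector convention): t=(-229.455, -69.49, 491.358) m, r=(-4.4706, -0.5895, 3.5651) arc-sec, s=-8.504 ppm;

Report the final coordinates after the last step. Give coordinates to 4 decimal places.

start: φ=21.940566°, λ=-121.693136°, h=550.854 m
→ ECEF (a=6378137.000, f=1/298.257222101): X=-3109904.2401, Y=-5036713.6246, Z=2368515.5338
→ Helmert 7p (PV): X=-3110474.8655, Y=-5036777.3426, Z=2367897.0702
→ Helmert 7p (PV): X=-3110597.5809, Y=-5036806.4395, Z=2368468.5686

X=-3110597.5809 m, Y=-5036806.4395 m, Z=2368468.5686 m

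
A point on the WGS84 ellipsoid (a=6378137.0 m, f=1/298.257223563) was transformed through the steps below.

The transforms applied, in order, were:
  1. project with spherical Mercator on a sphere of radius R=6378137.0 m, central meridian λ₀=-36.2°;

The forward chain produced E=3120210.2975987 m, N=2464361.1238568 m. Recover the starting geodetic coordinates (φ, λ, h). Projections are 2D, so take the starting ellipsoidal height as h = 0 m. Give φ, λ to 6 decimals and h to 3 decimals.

φ=21.606627°, λ=-8.170674°, h=0.000 m

start: E=3120210.2976, N=2464361.1239 m
→ merc⁻¹: φ=21.60662700°, λ=-8.17067400°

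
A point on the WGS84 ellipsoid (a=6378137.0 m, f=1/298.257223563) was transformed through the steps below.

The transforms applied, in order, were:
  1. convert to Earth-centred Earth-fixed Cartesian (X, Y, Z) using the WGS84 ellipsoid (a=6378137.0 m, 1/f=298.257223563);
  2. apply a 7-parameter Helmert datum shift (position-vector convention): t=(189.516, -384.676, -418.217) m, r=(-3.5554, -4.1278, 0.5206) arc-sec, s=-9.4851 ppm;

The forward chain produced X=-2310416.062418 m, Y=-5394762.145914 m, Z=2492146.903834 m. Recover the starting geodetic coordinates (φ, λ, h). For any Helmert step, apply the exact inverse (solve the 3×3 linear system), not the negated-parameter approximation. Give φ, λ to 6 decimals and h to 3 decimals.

φ=23.151341°, λ=-113.186721°, h=1026.159 m

start: X=-2310416.0624, Y=-5394762.1459, Z=2492146.9038 m
→ Helmert⁻¹: X=-2310591.2292, Y=-5394465.7689, Z=2492542.0184
→ geod (Bowring, a=6378137.000): φ=23.15134100°, λ=-113.18672100°, h=1026.1590 m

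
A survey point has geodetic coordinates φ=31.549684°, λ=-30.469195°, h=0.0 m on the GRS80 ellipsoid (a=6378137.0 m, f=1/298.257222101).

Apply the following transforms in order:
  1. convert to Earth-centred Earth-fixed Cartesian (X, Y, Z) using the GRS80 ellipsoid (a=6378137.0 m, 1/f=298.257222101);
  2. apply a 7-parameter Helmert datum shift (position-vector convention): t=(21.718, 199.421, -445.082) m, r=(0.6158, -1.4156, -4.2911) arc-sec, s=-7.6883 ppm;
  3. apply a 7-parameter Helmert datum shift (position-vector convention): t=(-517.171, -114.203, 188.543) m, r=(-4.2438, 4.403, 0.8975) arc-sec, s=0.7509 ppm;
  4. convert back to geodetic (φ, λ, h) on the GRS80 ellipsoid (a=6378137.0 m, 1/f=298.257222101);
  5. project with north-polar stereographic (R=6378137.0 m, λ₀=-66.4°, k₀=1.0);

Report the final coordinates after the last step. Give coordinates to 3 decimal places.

E=4187599.997 m, N=-5778829.910 m

start: φ=31.549684°, λ=-30.469195°, h=0.000 m
→ ECEF (a=6378137.000, f=1/298.257222101): X=4689049.4964, Y=-2758666.5083, Z=3317982.8688
→ Helmert 7p (PV): X=4688955.0019, Y=-2758553.3331, Z=3317536.2220
→ Helmert 7p (PV): X=4688524.1722, Y=-2758580.9481, Z=3317683.9200
→ geod (Bowring, a=6378137.000): φ=31.54972774°, λ=-30.47122394°, h=-579.2422 m
→ stereo (R=6378137.0, λ₀=-66.4°): E=4187599.9973, N=-5778829.9098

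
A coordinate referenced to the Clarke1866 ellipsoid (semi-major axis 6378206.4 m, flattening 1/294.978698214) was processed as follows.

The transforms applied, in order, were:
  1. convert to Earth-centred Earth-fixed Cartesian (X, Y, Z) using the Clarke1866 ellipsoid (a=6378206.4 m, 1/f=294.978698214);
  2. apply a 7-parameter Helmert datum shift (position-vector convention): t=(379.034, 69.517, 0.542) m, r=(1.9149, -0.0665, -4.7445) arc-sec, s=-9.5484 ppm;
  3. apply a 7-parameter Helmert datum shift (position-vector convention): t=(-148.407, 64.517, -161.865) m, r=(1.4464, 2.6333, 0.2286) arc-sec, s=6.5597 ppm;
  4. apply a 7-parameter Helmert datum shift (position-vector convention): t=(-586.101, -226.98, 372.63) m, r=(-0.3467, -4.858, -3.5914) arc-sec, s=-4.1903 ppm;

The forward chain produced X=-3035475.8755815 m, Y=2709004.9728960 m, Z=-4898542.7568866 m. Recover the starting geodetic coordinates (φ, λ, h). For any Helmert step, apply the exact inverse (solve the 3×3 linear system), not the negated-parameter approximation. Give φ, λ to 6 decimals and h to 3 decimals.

φ=-50.482225°, λ=138.251945°, h=2469.103 m

start: X=-3035475.8756, Y=2709004.9729, Z=-4898542.7569 m
→ Helmert⁻¹: X=-3035065.0424, Y=2709198.6943, Z=-4898859.8785
→ Helmert⁻¹: X=-3034831.1849, Y=2709085.4183, Z=-4898723.6213
→ Helmert⁻¹: X=-3035303.0906, Y=2708926.4714, Z=-4898795.1090
→ geod (Bowring, a=6378206.400): φ=-50.48222500°, λ=138.25194500°, h=2469.1030 m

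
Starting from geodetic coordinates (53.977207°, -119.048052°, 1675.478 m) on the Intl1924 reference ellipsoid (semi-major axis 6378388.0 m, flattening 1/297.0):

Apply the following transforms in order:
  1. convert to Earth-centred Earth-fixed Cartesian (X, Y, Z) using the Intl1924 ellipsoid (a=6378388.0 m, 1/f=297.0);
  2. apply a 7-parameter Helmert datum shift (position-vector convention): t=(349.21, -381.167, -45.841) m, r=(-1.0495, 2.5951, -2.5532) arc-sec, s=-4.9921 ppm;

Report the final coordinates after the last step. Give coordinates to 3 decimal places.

start: φ=53.977207°, λ=-119.048052°, h=1675.478 m
→ ECEF (a=6378388.000, f=1/297.0): X=-1825852.9795, Y=-3287420.8434, Z=5136710.8802
→ Helmert 7p (PV): X=-1825470.7203, Y=-3287736.8624, Z=5136679.0946

X=-1825470.720 m, Y=-3287736.862 m, Z=5136679.095 m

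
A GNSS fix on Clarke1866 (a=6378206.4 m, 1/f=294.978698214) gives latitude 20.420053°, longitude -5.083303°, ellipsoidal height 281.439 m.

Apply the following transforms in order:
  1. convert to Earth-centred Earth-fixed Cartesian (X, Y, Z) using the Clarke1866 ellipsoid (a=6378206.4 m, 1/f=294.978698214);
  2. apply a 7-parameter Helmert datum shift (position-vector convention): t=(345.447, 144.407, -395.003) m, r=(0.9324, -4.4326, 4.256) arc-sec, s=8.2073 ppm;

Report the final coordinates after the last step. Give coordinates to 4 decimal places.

X=5956964.8109 m, Y=-529610.4068 m, Z=2211052.0659 m

start: φ=20.420053°, λ=-5.083303°, h=281.439 m
→ ECEF (a=6378206.400, f=1/294.978698214): X=5956607.0641, Y=-529863.3766, Z=2211303.3077
→ Helmert 7p (PV): X=5956964.8109, Y=-529610.4068, Z=2211052.0659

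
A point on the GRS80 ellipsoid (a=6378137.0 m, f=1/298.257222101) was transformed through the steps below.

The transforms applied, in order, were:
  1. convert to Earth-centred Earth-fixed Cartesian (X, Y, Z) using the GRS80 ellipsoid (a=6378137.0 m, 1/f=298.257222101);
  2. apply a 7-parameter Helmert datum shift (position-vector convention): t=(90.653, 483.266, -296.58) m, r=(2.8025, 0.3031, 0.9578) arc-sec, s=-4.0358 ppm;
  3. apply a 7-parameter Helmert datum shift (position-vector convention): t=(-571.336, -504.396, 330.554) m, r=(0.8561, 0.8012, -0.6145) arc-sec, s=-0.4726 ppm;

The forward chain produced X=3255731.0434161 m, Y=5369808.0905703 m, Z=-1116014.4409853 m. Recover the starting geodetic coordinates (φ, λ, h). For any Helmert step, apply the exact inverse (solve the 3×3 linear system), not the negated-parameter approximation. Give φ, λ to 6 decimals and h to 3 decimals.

start: X=3255731.0434, Y=5369808.0906, Z=-1116014.4410 m
→ Helmert⁻¹: X=3256292.2555, Y=5370320.0922, Z=-1116355.1635
→ Helmert⁻¹: X=3256241.3191, Y=5369828.2126, Z=-1116131.2621
→ geod (Bowring, a=6378137.000): φ=-10.14436200°, λ=58.76755300°, h=915.1290 m

φ=-10.144362°, λ=58.767553°, h=915.129 m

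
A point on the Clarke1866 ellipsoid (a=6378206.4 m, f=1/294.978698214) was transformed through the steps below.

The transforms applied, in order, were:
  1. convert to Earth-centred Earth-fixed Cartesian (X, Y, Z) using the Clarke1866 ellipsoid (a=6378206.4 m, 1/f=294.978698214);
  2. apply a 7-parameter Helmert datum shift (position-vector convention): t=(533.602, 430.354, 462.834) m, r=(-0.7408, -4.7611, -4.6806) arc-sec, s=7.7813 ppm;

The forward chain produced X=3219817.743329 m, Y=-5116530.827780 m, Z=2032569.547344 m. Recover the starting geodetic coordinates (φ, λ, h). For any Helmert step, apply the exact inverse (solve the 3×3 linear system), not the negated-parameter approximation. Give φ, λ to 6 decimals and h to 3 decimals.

φ=18.696481°, λ=-57.822727°, h=1765.173 m

start: X=3219817.7433, Y=-5116530.8278, Z=2032569.5473 m
→ Helmert⁻¹: X=3219422.1075, Y=-5116855.6077, Z=2031998.2117
→ geod (Bowring, a=6378206.400): φ=18.69648100°, λ=-57.82272700°, h=1765.1730 m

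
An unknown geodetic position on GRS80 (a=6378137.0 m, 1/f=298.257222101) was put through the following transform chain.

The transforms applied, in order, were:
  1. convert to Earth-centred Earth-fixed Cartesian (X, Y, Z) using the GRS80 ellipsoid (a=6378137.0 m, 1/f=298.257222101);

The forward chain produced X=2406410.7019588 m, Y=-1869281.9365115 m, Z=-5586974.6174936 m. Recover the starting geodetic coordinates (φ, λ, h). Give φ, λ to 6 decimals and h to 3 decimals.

φ=-61.553385°, λ=-37.839795°, h=2270.988 m

start: X=2406410.7020, Y=-1869281.9365, Z=-5586974.6175 m
→ geod (Bowring, a=6378137.000): φ=-61.55338500°, λ=-37.83979500°, h=2270.9880 m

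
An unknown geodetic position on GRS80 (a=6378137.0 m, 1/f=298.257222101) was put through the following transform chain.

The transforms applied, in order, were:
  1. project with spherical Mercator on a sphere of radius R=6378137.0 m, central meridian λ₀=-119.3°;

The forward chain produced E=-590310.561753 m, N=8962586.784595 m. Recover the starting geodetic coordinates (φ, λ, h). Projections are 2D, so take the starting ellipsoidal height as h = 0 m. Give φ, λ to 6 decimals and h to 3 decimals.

φ=62.433145°, λ=-124.602850°, h=0.000 m

start: E=-590310.5618, N=8962586.7846 m
→ merc⁻¹: φ=62.43314500°, λ=-124.60285000°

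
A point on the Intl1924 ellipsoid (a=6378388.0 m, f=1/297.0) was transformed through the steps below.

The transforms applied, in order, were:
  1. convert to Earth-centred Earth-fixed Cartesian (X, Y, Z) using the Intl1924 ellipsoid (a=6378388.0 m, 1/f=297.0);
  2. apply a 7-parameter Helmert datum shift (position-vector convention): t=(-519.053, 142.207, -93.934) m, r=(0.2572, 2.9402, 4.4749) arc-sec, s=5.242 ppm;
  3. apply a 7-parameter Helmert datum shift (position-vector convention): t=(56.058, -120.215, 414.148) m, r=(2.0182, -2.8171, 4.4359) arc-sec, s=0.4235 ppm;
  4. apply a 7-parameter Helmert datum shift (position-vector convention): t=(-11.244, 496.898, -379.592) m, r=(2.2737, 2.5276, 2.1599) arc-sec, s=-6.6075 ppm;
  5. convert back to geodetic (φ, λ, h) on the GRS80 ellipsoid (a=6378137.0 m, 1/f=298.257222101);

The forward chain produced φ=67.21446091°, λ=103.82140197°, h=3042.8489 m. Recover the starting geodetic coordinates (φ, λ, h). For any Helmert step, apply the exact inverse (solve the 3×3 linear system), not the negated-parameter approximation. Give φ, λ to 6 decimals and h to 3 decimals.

start: φ=67.214461°, λ=103.821402°, h=3042.849 m
→ ECEF (a=6378137.000, f=1/298.257222101): X=-592075.5324, Y=2406618.7211, Z=5860522.7756
→ Helmert⁻¹: X=-592114.8243, Y=2406208.5280, Z=5860907.3138
→ Helmert⁻¹: X=-592038.8394, Y=2406397.7980, Z=5860475.2243
→ Helmert⁻¹: X=-591548.0208, Y=2406263.1188, Z=5860527.0047
→ geod (Bowring, a=6378388.000): φ=67.21895600°, λ=103.81152200°, h=2690.8700 m

φ=67.218956°, λ=103.811522°, h=2690.870 m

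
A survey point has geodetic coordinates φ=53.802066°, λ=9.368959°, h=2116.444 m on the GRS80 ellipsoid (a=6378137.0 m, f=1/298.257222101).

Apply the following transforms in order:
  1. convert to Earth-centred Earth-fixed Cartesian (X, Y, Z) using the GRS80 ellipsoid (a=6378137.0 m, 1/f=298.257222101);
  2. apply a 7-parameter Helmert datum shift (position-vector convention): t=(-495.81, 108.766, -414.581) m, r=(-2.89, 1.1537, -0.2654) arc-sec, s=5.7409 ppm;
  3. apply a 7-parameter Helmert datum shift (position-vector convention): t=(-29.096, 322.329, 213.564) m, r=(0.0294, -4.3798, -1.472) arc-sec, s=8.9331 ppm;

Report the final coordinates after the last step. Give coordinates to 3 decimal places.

start: φ=53.802066°, λ=9.368959°, h=2116.444 m
→ ECEF (a=6378137.000, f=1/298.257222101): X=3725892.2962, Y=614743.7659, Z=5125471.6943
→ Helmert 7p (PV): X=3725447.3357, Y=614923.0809, Z=5125057.0847
→ Helmert 7p (PV): X=3725347.0821, Y=615223.5859, Z=5125395.6254

X=3725347.082 m, Y=615223.586 m, Z=5125395.625 m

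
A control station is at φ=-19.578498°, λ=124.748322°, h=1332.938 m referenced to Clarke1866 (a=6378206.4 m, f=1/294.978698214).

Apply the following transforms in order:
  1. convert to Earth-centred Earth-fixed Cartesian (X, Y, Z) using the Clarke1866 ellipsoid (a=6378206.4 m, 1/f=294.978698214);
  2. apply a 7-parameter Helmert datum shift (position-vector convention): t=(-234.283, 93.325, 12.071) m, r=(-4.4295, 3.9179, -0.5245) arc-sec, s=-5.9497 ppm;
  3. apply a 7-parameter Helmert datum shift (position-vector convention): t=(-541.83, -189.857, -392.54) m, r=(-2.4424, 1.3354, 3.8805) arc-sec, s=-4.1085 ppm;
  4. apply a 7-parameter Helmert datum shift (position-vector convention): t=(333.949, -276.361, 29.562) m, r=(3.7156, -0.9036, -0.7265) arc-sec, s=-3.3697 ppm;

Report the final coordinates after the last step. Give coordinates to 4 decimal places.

X=-3427738.5429 m, Y=4940131.8257 m, Z=-2124437.0474 m

start: φ=-19.578498°, λ=124.748322°, h=1332.938 m
→ ECEF (a=6378206.400, f=1/294.978698214): X=-3427234.6269, Y=4940647.2483, Z=-2124111.3276
→ Helmert 7p (PV): X=-3427476.3018, Y=4940674.2782, Z=-2124127.6194
→ Helmert 7p (PV): X=-3428110.7515, Y=4940374.4890, Z=-2124547.7450
→ Helmert 7p (PV): X=-3427738.5429, Y=4940131.8257, Z=-2124437.0474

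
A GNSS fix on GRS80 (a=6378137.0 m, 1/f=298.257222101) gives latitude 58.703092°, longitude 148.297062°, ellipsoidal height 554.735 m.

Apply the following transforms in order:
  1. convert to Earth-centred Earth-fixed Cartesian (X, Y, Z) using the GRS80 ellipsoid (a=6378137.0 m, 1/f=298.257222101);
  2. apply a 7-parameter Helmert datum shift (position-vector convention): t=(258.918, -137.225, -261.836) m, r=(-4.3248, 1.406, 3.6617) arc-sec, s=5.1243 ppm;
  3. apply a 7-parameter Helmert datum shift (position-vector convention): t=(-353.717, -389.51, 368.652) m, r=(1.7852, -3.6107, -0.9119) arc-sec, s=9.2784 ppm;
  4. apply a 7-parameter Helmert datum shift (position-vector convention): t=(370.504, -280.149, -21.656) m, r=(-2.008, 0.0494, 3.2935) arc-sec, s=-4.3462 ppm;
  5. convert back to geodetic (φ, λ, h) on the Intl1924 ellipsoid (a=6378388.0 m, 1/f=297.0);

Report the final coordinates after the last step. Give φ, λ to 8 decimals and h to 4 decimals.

φ=58.70809863°, λ=148.30684215°, h=164.6814 m

start: φ=58.703092°, λ=148.297062°, h=554.735 m
→ ECEF (a=6378137.000, f=1/298.257222101): X=-2826037.3171, Y=1745596.4164, Z=5427302.8122
→ Helmert 7p (PV): X=-2825786.8740, Y=1745531.7631, Z=5427051.4505
→ Helmert 7p (PV): X=-2826254.0950, Y=1745123.9709, Z=5427436.0981
→ Helmert 7p (PV): X=-2825897.8726, Y=1744843.9458, Z=5427374.5414
→ geod (Bowring, a=6378388.000): φ=58.70809863°, λ=148.30684215°, h=164.6814 m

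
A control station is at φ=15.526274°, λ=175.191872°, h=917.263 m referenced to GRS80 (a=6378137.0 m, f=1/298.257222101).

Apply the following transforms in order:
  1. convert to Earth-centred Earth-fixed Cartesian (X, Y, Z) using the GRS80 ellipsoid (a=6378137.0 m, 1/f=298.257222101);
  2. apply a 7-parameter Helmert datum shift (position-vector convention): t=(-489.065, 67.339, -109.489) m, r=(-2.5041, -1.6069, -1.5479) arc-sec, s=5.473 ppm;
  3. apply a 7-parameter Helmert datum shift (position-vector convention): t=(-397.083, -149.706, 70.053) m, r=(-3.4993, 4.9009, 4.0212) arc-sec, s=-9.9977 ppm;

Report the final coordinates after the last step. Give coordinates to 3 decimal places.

start: φ=15.526274°, λ=175.191872°, h=917.263 m
→ ECEF (a=6378137.000, f=1/298.257222101): X=-6126108.9422, Y=515298.9312, Z=1696524.3155
→ Helmert 7p (PV): X=-6126640.8852, Y=515435.6600, Z=1696370.1301
→ Helmert 7p (PV): X=-6126946.4586, Y=515190.1399, Z=1696560.0480

X=-6126946.459 m, Y=515190.140 m, Z=1696560.048 m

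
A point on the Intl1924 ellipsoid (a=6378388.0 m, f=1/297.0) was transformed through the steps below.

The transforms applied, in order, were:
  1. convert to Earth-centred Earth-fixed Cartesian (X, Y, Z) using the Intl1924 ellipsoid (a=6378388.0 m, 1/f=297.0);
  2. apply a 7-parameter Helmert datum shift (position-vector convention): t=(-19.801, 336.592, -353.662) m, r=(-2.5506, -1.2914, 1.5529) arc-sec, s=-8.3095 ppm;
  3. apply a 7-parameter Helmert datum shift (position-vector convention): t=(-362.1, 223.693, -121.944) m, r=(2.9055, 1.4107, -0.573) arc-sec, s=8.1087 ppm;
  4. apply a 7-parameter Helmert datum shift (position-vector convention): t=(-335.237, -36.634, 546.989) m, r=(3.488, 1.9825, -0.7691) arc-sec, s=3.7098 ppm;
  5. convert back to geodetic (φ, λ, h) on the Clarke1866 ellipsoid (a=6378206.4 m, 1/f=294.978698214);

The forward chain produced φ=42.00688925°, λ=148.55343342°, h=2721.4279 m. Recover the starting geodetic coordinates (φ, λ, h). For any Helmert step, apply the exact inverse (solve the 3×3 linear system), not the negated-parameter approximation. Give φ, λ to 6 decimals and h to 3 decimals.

φ=42.009376°, λ=148.553709°, h=1746.180 m

start: φ=42.006889°, λ=148.553433°, h=2721.428 m
→ ECEF (a=6378206.400, f=1/294.978698214): X=-4051193.2765, Y=2477380.5310, Z=4247793.2141
→ Helmert⁻¹: X=-4050893.0706, Y=2477464.6904, Z=4247149.6392
→ Helmert⁻¹: X=-4050534.0557, Y=2477269.4848, Z=4247174.5455
→ Helmert⁻¹: X=-4050502.6709, Y=2476931.4454, Z=4247619.4912
→ geod (Bowring, a=6378388.000): φ=42.00937600°, λ=148.55370900°, h=1746.1800 m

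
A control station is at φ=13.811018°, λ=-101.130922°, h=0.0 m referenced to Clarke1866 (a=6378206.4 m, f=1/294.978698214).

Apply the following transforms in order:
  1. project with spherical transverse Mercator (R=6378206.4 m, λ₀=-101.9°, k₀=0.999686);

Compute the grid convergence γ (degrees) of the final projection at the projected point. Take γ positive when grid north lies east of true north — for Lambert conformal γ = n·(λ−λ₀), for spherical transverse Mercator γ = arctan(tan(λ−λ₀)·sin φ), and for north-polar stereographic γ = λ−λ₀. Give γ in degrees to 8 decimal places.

start: φ=13.811018°, λ=-101.130922°, h=0.000 m
→ into tm (λ₀=-101.9°): φ=13.81101800°, λ−λ₀=0.76907800°
convergence γ = 0.18360485°

0.18360485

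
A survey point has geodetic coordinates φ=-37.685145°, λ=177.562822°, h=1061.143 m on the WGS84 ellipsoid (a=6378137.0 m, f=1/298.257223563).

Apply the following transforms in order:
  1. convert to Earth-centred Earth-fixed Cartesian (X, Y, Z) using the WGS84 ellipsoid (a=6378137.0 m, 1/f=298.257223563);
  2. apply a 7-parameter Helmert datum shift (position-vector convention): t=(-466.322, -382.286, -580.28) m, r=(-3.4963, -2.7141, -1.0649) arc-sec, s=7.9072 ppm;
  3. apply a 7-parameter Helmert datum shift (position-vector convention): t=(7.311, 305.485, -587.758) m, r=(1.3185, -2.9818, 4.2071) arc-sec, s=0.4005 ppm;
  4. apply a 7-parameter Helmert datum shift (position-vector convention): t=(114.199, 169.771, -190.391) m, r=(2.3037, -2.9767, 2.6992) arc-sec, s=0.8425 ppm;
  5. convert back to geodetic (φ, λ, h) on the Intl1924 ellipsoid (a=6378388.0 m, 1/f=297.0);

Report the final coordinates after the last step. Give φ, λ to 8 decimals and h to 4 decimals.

start: φ=-37.685145°, λ=177.562822°, h=1061.143 m
→ ECEF (a=6378137.000, f=1/298.257223563): X=-5050136.5034, Y=214946.2035, Z=-3878495.1908
→ Helmert 7p (PV): X=-5050590.6132, Y=214525.9470, Z=-3879176.2342
→ Helmert 7p (PV): X=-5050533.6225, Y=214753.2997, Z=-3879837.1868
→ Helmert 7p (PV): X=-5050370.4971, Y=214900.4924, Z=-3880101.3346
→ geod (Bowring, a=6378388.000): φ=-37.69611222°, λ=177.56345243°, h=2009.6772 m

φ=-37.69611222°, λ=177.56345243°, h=2009.6772 m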